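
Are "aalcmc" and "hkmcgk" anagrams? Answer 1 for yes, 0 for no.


Strings: "aalcmc", "hkmcgk"
Sorted first:  aacclm
Sorted second: cghkkm
Differ at position 0: 'a' vs 'c' => not anagrams

0


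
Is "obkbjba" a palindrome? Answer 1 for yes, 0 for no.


Input: obkbjba
Reversed: abjbkbo
  Compare pos 0 ('o') with pos 6 ('a'): MISMATCH
  Compare pos 1 ('b') with pos 5 ('b'): match
  Compare pos 2 ('k') with pos 4 ('j'): MISMATCH
Result: not a palindrome

0


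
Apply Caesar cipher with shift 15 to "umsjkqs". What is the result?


Caesar cipher: shift "umsjkqs" by 15
  'u' (pos 20) + 15 = pos 9 = 'j'
  'm' (pos 12) + 15 = pos 1 = 'b'
  's' (pos 18) + 15 = pos 7 = 'h'
  'j' (pos 9) + 15 = pos 24 = 'y'
  'k' (pos 10) + 15 = pos 25 = 'z'
  'q' (pos 16) + 15 = pos 5 = 'f'
  's' (pos 18) + 15 = pos 7 = 'h'
Result: jbhyzfh

jbhyzfh


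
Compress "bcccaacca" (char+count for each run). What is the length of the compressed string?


Input: bcccaacca
Runs:
  'b' x 1 => "b1"
  'c' x 3 => "c3"
  'a' x 2 => "a2"
  'c' x 2 => "c2"
  'a' x 1 => "a1"
Compressed: "b1c3a2c2a1"
Compressed length: 10

10


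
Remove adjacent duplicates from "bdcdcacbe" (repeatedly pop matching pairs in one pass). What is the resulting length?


Input: bdcdcacbe
Stack-based adjacent duplicate removal:
  Read 'b': push. Stack: b
  Read 'd': push. Stack: bd
  Read 'c': push. Stack: bdc
  Read 'd': push. Stack: bdcd
  Read 'c': push. Stack: bdcdc
  Read 'a': push. Stack: bdcdca
  Read 'c': push. Stack: bdcdcac
  Read 'b': push. Stack: bdcdcacb
  Read 'e': push. Stack: bdcdcacbe
Final stack: "bdcdcacbe" (length 9)

9


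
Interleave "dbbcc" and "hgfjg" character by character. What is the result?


Interleaving "dbbcc" and "hgfjg":
  Position 0: 'd' from first, 'h' from second => "dh"
  Position 1: 'b' from first, 'g' from second => "bg"
  Position 2: 'b' from first, 'f' from second => "bf"
  Position 3: 'c' from first, 'j' from second => "cj"
  Position 4: 'c' from first, 'g' from second => "cg"
Result: dhbgbfcjcg

dhbgbfcjcg


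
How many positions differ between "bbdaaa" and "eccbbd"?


Comparing "bbdaaa" and "eccbbd" position by position:
  Position 0: 'b' vs 'e' => DIFFER
  Position 1: 'b' vs 'c' => DIFFER
  Position 2: 'd' vs 'c' => DIFFER
  Position 3: 'a' vs 'b' => DIFFER
  Position 4: 'a' vs 'b' => DIFFER
  Position 5: 'a' vs 'd' => DIFFER
Positions that differ: 6

6


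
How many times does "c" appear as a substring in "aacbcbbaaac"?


Searching for "c" in "aacbcbbaaac"
Scanning each position:
  Position 0: "a" => no
  Position 1: "a" => no
  Position 2: "c" => MATCH
  Position 3: "b" => no
  Position 4: "c" => MATCH
  Position 5: "b" => no
  Position 6: "b" => no
  Position 7: "a" => no
  Position 8: "a" => no
  Position 9: "a" => no
  Position 10: "c" => MATCH
Total occurrences: 3

3


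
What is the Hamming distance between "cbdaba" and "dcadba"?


Comparing "cbdaba" and "dcadba" position by position:
  Position 0: 'c' vs 'd' => differ
  Position 1: 'b' vs 'c' => differ
  Position 2: 'd' vs 'a' => differ
  Position 3: 'a' vs 'd' => differ
  Position 4: 'b' vs 'b' => same
  Position 5: 'a' vs 'a' => same
Total differences (Hamming distance): 4

4


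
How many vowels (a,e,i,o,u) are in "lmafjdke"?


Input: lmafjdke
Checking each character:
  'l' at position 0: consonant
  'm' at position 1: consonant
  'a' at position 2: vowel (running total: 1)
  'f' at position 3: consonant
  'j' at position 4: consonant
  'd' at position 5: consonant
  'k' at position 6: consonant
  'e' at position 7: vowel (running total: 2)
Total vowels: 2

2


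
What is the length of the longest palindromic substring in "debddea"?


Input: "debddea"
Checking substrings for palindromes:
  [3:5] "dd" (len 2) => palindrome
Longest palindromic substring: "dd" with length 2

2


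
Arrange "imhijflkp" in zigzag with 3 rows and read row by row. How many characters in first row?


Zigzag "imhijflkp" into 3 rows:
Placing characters:
  'i' => row 0
  'm' => row 1
  'h' => row 2
  'i' => row 1
  'j' => row 0
  'f' => row 1
  'l' => row 2
  'k' => row 1
  'p' => row 0
Rows:
  Row 0: "ijp"
  Row 1: "mifk"
  Row 2: "hl"
First row length: 3

3


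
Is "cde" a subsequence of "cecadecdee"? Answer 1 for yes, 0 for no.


Check if "cde" is a subsequence of "cecadecdee"
Greedy scan:
  Position 0 ('c'): matches sub[0] = 'c'
  Position 1 ('e'): no match needed
  Position 2 ('c'): no match needed
  Position 3 ('a'): no match needed
  Position 4 ('d'): matches sub[1] = 'd'
  Position 5 ('e'): matches sub[2] = 'e'
  Position 6 ('c'): no match needed
  Position 7 ('d'): no match needed
  Position 8 ('e'): no match needed
  Position 9 ('e'): no match needed
All 3 characters matched => is a subsequence

1


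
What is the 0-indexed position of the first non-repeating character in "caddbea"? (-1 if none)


Input: caddbea
Character frequencies:
  'a': 2
  'b': 1
  'c': 1
  'd': 2
  'e': 1
Scanning left to right for freq == 1:
  Position 0 ('c'): unique! => answer = 0

0


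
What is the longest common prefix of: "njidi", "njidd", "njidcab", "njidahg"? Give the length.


Words: njidi, njidd, njidcab, njidahg
  Position 0: all 'n' => match
  Position 1: all 'j' => match
  Position 2: all 'i' => match
  Position 3: all 'd' => match
  Position 4: ('i', 'd', 'c', 'a') => mismatch, stop
LCP = "njid" (length 4)

4


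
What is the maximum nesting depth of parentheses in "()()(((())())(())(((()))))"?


Input: "()()(((())())(())(((()))))"
Tracking depth:
  Position 0 '(': depth becomes 1
  Position 1 ')': depth becomes 0
  Position 2 '(': depth becomes 1
  Position 3 ')': depth becomes 0
  Position 4 '(': depth becomes 1
  Position 5 '(': depth becomes 2
  Position 6 '(': depth becomes 3
  Position 7 '(': depth becomes 4
  Position 8 ')': depth becomes 3
  Position 9 ')': depth becomes 2
  Position 10 '(': depth becomes 3
  Position 11 ')': depth becomes 2
  Position 12 ')': depth becomes 1
  Position 13 '(': depth becomes 2
  Position 14 '(': depth becomes 3
  Position 15 ')': depth becomes 2
  Position 16 ')': depth becomes 1
  Position 17 '(': depth becomes 2
  Position 18 '(': depth becomes 3
  Position 19 '(': depth becomes 4
  Position 20 '(': depth becomes 5
  Position 21 ')': depth becomes 4
  Position 22 ')': depth becomes 3
  Position 23 ')': depth becomes 2
  Position 24 ')': depth becomes 1
  Position 25 ')': depth becomes 0
Maximum depth reached: 5

5


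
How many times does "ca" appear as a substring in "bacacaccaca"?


Searching for "ca" in "bacacaccaca"
Scanning each position:
  Position 0: "ba" => no
  Position 1: "ac" => no
  Position 2: "ca" => MATCH
  Position 3: "ac" => no
  Position 4: "ca" => MATCH
  Position 5: "ac" => no
  Position 6: "cc" => no
  Position 7: "ca" => MATCH
  Position 8: "ac" => no
  Position 9: "ca" => MATCH
Total occurrences: 4

4


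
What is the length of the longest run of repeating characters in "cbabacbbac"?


Input: "cbabacbbac"
Scanning for longest run:
  Position 1 ('b'): new char, reset run to 1
  Position 2 ('a'): new char, reset run to 1
  Position 3 ('b'): new char, reset run to 1
  Position 4 ('a'): new char, reset run to 1
  Position 5 ('c'): new char, reset run to 1
  Position 6 ('b'): new char, reset run to 1
  Position 7 ('b'): continues run of 'b', length=2
  Position 8 ('a'): new char, reset run to 1
  Position 9 ('c'): new char, reset run to 1
Longest run: 'b' with length 2

2


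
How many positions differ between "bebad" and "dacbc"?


Comparing "bebad" and "dacbc" position by position:
  Position 0: 'b' vs 'd' => DIFFER
  Position 1: 'e' vs 'a' => DIFFER
  Position 2: 'b' vs 'c' => DIFFER
  Position 3: 'a' vs 'b' => DIFFER
  Position 4: 'd' vs 'c' => DIFFER
Positions that differ: 5

5


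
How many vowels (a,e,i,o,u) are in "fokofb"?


Input: fokofb
Checking each character:
  'f' at position 0: consonant
  'o' at position 1: vowel (running total: 1)
  'k' at position 2: consonant
  'o' at position 3: vowel (running total: 2)
  'f' at position 4: consonant
  'b' at position 5: consonant
Total vowels: 2

2


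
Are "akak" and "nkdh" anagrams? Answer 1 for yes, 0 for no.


Strings: "akak", "nkdh"
Sorted first:  aakk
Sorted second: dhkn
Differ at position 0: 'a' vs 'd' => not anagrams

0


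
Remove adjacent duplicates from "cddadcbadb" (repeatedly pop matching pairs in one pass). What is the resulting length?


Input: cddadcbadb
Stack-based adjacent duplicate removal:
  Read 'c': push. Stack: c
  Read 'd': push. Stack: cd
  Read 'd': matches stack top 'd' => pop. Stack: c
  Read 'a': push. Stack: ca
  Read 'd': push. Stack: cad
  Read 'c': push. Stack: cadc
  Read 'b': push. Stack: cadcb
  Read 'a': push. Stack: cadcba
  Read 'd': push. Stack: cadcbad
  Read 'b': push. Stack: cadcbadb
Final stack: "cadcbadb" (length 8)

8


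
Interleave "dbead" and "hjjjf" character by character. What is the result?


Interleaving "dbead" and "hjjjf":
  Position 0: 'd' from first, 'h' from second => "dh"
  Position 1: 'b' from first, 'j' from second => "bj"
  Position 2: 'e' from first, 'j' from second => "ej"
  Position 3: 'a' from first, 'j' from second => "aj"
  Position 4: 'd' from first, 'f' from second => "df"
Result: dhbjejajdf

dhbjejajdf


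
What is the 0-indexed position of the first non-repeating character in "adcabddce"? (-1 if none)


Input: adcabddce
Character frequencies:
  'a': 2
  'b': 1
  'c': 2
  'd': 3
  'e': 1
Scanning left to right for freq == 1:
  Position 0 ('a'): freq=2, skip
  Position 1 ('d'): freq=3, skip
  Position 2 ('c'): freq=2, skip
  Position 3 ('a'): freq=2, skip
  Position 4 ('b'): unique! => answer = 4

4


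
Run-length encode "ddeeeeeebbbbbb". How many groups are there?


Input: ddeeeeeebbbbbb
Scanning for consecutive runs:
  Group 1: 'd' x 2 (positions 0-1)
  Group 2: 'e' x 6 (positions 2-7)
  Group 3: 'b' x 6 (positions 8-13)
Total groups: 3

3


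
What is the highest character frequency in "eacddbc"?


Input: eacddbc
Character counts:
  'a': 1
  'b': 1
  'c': 2
  'd': 2
  'e': 1
Maximum frequency: 2

2


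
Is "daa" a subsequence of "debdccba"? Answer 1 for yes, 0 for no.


Check if "daa" is a subsequence of "debdccba"
Greedy scan:
  Position 0 ('d'): matches sub[0] = 'd'
  Position 1 ('e'): no match needed
  Position 2 ('b'): no match needed
  Position 3 ('d'): no match needed
  Position 4 ('c'): no match needed
  Position 5 ('c'): no match needed
  Position 6 ('b'): no match needed
  Position 7 ('a'): matches sub[1] = 'a'
Only matched 2/3 characters => not a subsequence

0


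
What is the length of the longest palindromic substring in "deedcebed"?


Input: "deedcebed"
Checking substrings for palindromes:
  [0:4] "deed" (len 4) => palindrome
  [5:8] "ebe" (len 3) => palindrome
  [1:3] "ee" (len 2) => palindrome
Longest palindromic substring: "deed" with length 4

4


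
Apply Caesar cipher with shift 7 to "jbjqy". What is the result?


Caesar cipher: shift "jbjqy" by 7
  'j' (pos 9) + 7 = pos 16 = 'q'
  'b' (pos 1) + 7 = pos 8 = 'i'
  'j' (pos 9) + 7 = pos 16 = 'q'
  'q' (pos 16) + 7 = pos 23 = 'x'
  'y' (pos 24) + 7 = pos 5 = 'f'
Result: qiqxf

qiqxf


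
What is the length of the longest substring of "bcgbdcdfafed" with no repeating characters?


Input: "bcgbdcdfafed"
Sliding window (track last position of each char):
  Position 0 ('b'): window [0,0] length 1 -- new best
  Position 1 ('c'): window [0,1] length 2 -- new best
  Position 2 ('g'): window [0,2] length 3 -- new best
  Position 3 ('b'): repeat (last at 0), move window start to 1
  Position 3 ('b'): window [1,3] length 3
  Position 4 ('d'): window [1,4] length 4 -- new best
  Position 5 ('c'): repeat (last at 1), move window start to 2
  Position 5 ('c'): window [2,5] length 4
  Position 6 ('d'): repeat (last at 4), move window start to 5
  Position 6 ('d'): window [5,6] length 2
  Position 7 ('f'): window [5,7] length 3
  Position 8 ('a'): window [5,8] length 4
  Position 9 ('f'): repeat (last at 7), move window start to 8
  Position 9 ('f'): window [8,9] length 2
  Position 10 ('e'): window [8,10] length 3
  Position 11 ('d'): window [8,11] length 4
Longest substring with no repeats: "cgbd" with length 4

4


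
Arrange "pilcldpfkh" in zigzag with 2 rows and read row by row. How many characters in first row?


Zigzag "pilcldpfkh" into 2 rows:
Placing characters:
  'p' => row 0
  'i' => row 1
  'l' => row 0
  'c' => row 1
  'l' => row 0
  'd' => row 1
  'p' => row 0
  'f' => row 1
  'k' => row 0
  'h' => row 1
Rows:
  Row 0: "pllpk"
  Row 1: "icdfh"
First row length: 5

5


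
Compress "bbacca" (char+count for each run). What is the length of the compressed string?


Input: bbacca
Runs:
  'b' x 2 => "b2"
  'a' x 1 => "a1"
  'c' x 2 => "c2"
  'a' x 1 => "a1"
Compressed: "b2a1c2a1"
Compressed length: 8

8


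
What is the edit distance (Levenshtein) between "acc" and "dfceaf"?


Computing edit distance: "acc" -> "dfceaf"
DP table:
           d    f    c    e    a    f
      0    1    2    3    4    5    6
  a   1    1    2    3    4    4    5
  c   2    2    2    2    3    4    5
  c   3    3    3    2    3    4    5
Edit distance = dp[3][6] = 5

5


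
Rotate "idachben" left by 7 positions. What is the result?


Input: "idachben", rotate left by 7
First 7 characters: "idachbe"
Remaining characters: "n"
Concatenate remaining + first: "n" + "idachbe" = "nidachbe"

nidachbe


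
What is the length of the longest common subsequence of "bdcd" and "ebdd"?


LCS of "bdcd" and "ebdd"
DP table:
           e    b    d    d
      0    0    0    0    0
  b   0    0    1    1    1
  d   0    0    1    2    2
  c   0    0    1    2    2
  d   0    0    1    2    3
LCS length = dp[4][4] = 3

3


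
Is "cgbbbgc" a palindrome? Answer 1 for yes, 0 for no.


Input: cgbbbgc
Reversed: cgbbbgc
  Compare pos 0 ('c') with pos 6 ('c'): match
  Compare pos 1 ('g') with pos 5 ('g'): match
  Compare pos 2 ('b') with pos 4 ('b'): match
Result: palindrome

1


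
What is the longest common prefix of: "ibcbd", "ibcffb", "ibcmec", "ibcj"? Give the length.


Words: ibcbd, ibcffb, ibcmec, ibcj
  Position 0: all 'i' => match
  Position 1: all 'b' => match
  Position 2: all 'c' => match
  Position 3: ('b', 'f', 'm', 'j') => mismatch, stop
LCP = "ibc" (length 3)

3


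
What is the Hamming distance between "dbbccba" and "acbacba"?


Comparing "dbbccba" and "acbacba" position by position:
  Position 0: 'd' vs 'a' => differ
  Position 1: 'b' vs 'c' => differ
  Position 2: 'b' vs 'b' => same
  Position 3: 'c' vs 'a' => differ
  Position 4: 'c' vs 'c' => same
  Position 5: 'b' vs 'b' => same
  Position 6: 'a' vs 'a' => same
Total differences (Hamming distance): 3

3


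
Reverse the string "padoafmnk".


Input: padoafmnk
Reading characters right to left:
  Position 8: 'k'
  Position 7: 'n'
  Position 6: 'm'
  Position 5: 'f'
  Position 4: 'a'
  Position 3: 'o'
  Position 2: 'd'
  Position 1: 'a'
  Position 0: 'p'
Reversed: knmfaodap

knmfaodap


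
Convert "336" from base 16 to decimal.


Input: "336" in base 16
Positional expansion:
  Digit '3' (value 3) x 16^2 = 768
  Digit '3' (value 3) x 16^1 = 48
  Digit '6' (value 6) x 16^0 = 6
Sum = 822

822


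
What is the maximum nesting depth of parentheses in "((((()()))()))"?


Input: "((((()()))()))"
Tracking depth:
  Position 0 '(': depth becomes 1
  Position 1 '(': depth becomes 2
  Position 2 '(': depth becomes 3
  Position 3 '(': depth becomes 4
  Position 4 '(': depth becomes 5
  Position 5 ')': depth becomes 4
  Position 6 '(': depth becomes 5
  Position 7 ')': depth becomes 4
  Position 8 ')': depth becomes 3
  Position 9 ')': depth becomes 2
  Position 10 '(': depth becomes 3
  Position 11 ')': depth becomes 2
  Position 12 ')': depth becomes 1
  Position 13 ')': depth becomes 0
Maximum depth reached: 5

5


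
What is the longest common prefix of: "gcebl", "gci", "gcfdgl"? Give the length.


Words: gcebl, gci, gcfdgl
  Position 0: all 'g' => match
  Position 1: all 'c' => match
  Position 2: ('e', 'i', 'f') => mismatch, stop
LCP = "gc" (length 2)

2


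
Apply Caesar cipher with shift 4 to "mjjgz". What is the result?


Caesar cipher: shift "mjjgz" by 4
  'm' (pos 12) + 4 = pos 16 = 'q'
  'j' (pos 9) + 4 = pos 13 = 'n'
  'j' (pos 9) + 4 = pos 13 = 'n'
  'g' (pos 6) + 4 = pos 10 = 'k'
  'z' (pos 25) + 4 = pos 3 = 'd'
Result: qnnkd

qnnkd


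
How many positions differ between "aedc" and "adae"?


Comparing "aedc" and "adae" position by position:
  Position 0: 'a' vs 'a' => same
  Position 1: 'e' vs 'd' => DIFFER
  Position 2: 'd' vs 'a' => DIFFER
  Position 3: 'c' vs 'e' => DIFFER
Positions that differ: 3

3


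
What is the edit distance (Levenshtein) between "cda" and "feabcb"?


Computing edit distance: "cda" -> "feabcb"
DP table:
           f    e    a    b    c    b
      0    1    2    3    4    5    6
  c   1    1    2    3    4    4    5
  d   2    2    2    3    4    5    5
  a   3    3    3    2    3    4    5
Edit distance = dp[3][6] = 5

5


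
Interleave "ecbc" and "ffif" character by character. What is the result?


Interleaving "ecbc" and "ffif":
  Position 0: 'e' from first, 'f' from second => "ef"
  Position 1: 'c' from first, 'f' from second => "cf"
  Position 2: 'b' from first, 'i' from second => "bi"
  Position 3: 'c' from first, 'f' from second => "cf"
Result: efcfbicf

efcfbicf


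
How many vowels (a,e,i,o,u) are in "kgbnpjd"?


Input: kgbnpjd
Checking each character:
  'k' at position 0: consonant
  'g' at position 1: consonant
  'b' at position 2: consonant
  'n' at position 3: consonant
  'p' at position 4: consonant
  'j' at position 5: consonant
  'd' at position 6: consonant
Total vowels: 0

0


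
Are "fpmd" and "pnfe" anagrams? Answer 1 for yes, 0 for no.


Strings: "fpmd", "pnfe"
Sorted first:  dfmp
Sorted second: efnp
Differ at position 0: 'd' vs 'e' => not anagrams

0


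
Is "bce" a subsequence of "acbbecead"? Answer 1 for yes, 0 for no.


Check if "bce" is a subsequence of "acbbecead"
Greedy scan:
  Position 0 ('a'): no match needed
  Position 1 ('c'): no match needed
  Position 2 ('b'): matches sub[0] = 'b'
  Position 3 ('b'): no match needed
  Position 4 ('e'): no match needed
  Position 5 ('c'): matches sub[1] = 'c'
  Position 6 ('e'): matches sub[2] = 'e'
  Position 7 ('a'): no match needed
  Position 8 ('d'): no match needed
All 3 characters matched => is a subsequence

1


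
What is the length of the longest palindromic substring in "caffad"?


Input: "caffad"
Checking substrings for palindromes:
  [1:5] "affa" (len 4) => palindrome
  [2:4] "ff" (len 2) => palindrome
Longest palindromic substring: "affa" with length 4

4


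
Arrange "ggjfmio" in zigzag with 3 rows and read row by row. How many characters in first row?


Zigzag "ggjfmio" into 3 rows:
Placing characters:
  'g' => row 0
  'g' => row 1
  'j' => row 2
  'f' => row 1
  'm' => row 0
  'i' => row 1
  'o' => row 2
Rows:
  Row 0: "gm"
  Row 1: "gfi"
  Row 2: "jo"
First row length: 2

2


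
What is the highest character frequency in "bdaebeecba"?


Input: bdaebeecba
Character counts:
  'a': 2
  'b': 3
  'c': 1
  'd': 1
  'e': 3
Maximum frequency: 3

3


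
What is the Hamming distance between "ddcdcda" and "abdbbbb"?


Comparing "ddcdcda" and "abdbbbb" position by position:
  Position 0: 'd' vs 'a' => differ
  Position 1: 'd' vs 'b' => differ
  Position 2: 'c' vs 'd' => differ
  Position 3: 'd' vs 'b' => differ
  Position 4: 'c' vs 'b' => differ
  Position 5: 'd' vs 'b' => differ
  Position 6: 'a' vs 'b' => differ
Total differences (Hamming distance): 7

7


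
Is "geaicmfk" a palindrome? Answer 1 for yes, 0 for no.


Input: geaicmfk
Reversed: kfmciaeg
  Compare pos 0 ('g') with pos 7 ('k'): MISMATCH
  Compare pos 1 ('e') with pos 6 ('f'): MISMATCH
  Compare pos 2 ('a') with pos 5 ('m'): MISMATCH
  Compare pos 3 ('i') with pos 4 ('c'): MISMATCH
Result: not a palindrome

0


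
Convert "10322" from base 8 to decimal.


Input: "10322" in base 8
Positional expansion:
  Digit '1' (value 1) x 8^4 = 4096
  Digit '0' (value 0) x 8^3 = 0
  Digit '3' (value 3) x 8^2 = 192
  Digit '2' (value 2) x 8^1 = 16
  Digit '2' (value 2) x 8^0 = 2
Sum = 4306

4306


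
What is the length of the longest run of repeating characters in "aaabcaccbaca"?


Input: "aaabcaccbaca"
Scanning for longest run:
  Position 1 ('a'): continues run of 'a', length=2
  Position 2 ('a'): continues run of 'a', length=3
  Position 3 ('b'): new char, reset run to 1
  Position 4 ('c'): new char, reset run to 1
  Position 5 ('a'): new char, reset run to 1
  Position 6 ('c'): new char, reset run to 1
  Position 7 ('c'): continues run of 'c', length=2
  Position 8 ('b'): new char, reset run to 1
  Position 9 ('a'): new char, reset run to 1
  Position 10 ('c'): new char, reset run to 1
  Position 11 ('a'): new char, reset run to 1
Longest run: 'a' with length 3

3


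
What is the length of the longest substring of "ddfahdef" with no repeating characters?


Input: "ddfahdef"
Sliding window (track last position of each char):
  Position 0 ('d'): window [0,0] length 1 -- new best
  Position 1 ('d'): repeat (last at 0), move window start to 1
  Position 1 ('d'): window [1,1] length 1
  Position 2 ('f'): window [1,2] length 2 -- new best
  Position 3 ('a'): window [1,3] length 3 -- new best
  Position 4 ('h'): window [1,4] length 4 -- new best
  Position 5 ('d'): repeat (last at 1), move window start to 2
  Position 5 ('d'): window [2,5] length 4
  Position 6 ('e'): window [2,6] length 5 -- new best
  Position 7 ('f'): repeat (last at 2), move window start to 3
  Position 7 ('f'): window [3,7] length 5
Longest substring with no repeats: "fahde" with length 5

5


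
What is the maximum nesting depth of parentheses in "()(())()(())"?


Input: "()(())()(())"
Tracking depth:
  Position 0 '(': depth becomes 1
  Position 1 ')': depth becomes 0
  Position 2 '(': depth becomes 1
  Position 3 '(': depth becomes 2
  Position 4 ')': depth becomes 1
  Position 5 ')': depth becomes 0
  Position 6 '(': depth becomes 1
  Position 7 ')': depth becomes 0
  Position 8 '(': depth becomes 1
  Position 9 '(': depth becomes 2
  Position 10 ')': depth becomes 1
  Position 11 ')': depth becomes 0
Maximum depth reached: 2

2


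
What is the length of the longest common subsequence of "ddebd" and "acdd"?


LCS of "ddebd" and "acdd"
DP table:
           a    c    d    d
      0    0    0    0    0
  d   0    0    0    1    1
  d   0    0    0    1    2
  e   0    0    0    1    2
  b   0    0    0    1    2
  d   0    0    0    1    2
LCS length = dp[5][4] = 2

2


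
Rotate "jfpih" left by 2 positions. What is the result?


Input: "jfpih", rotate left by 2
First 2 characters: "jf"
Remaining characters: "pih"
Concatenate remaining + first: "pih" + "jf" = "pihjf"

pihjf


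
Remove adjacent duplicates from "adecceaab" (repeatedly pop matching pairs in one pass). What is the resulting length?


Input: adecceaab
Stack-based adjacent duplicate removal:
  Read 'a': push. Stack: a
  Read 'd': push. Stack: ad
  Read 'e': push. Stack: ade
  Read 'c': push. Stack: adec
  Read 'c': matches stack top 'c' => pop. Stack: ade
  Read 'e': matches stack top 'e' => pop. Stack: ad
  Read 'a': push. Stack: ada
  Read 'a': matches stack top 'a' => pop. Stack: ad
  Read 'b': push. Stack: adb
Final stack: "adb" (length 3)

3


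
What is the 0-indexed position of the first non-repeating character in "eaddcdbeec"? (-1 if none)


Input: eaddcdbeec
Character frequencies:
  'a': 1
  'b': 1
  'c': 2
  'd': 3
  'e': 3
Scanning left to right for freq == 1:
  Position 0 ('e'): freq=3, skip
  Position 1 ('a'): unique! => answer = 1

1


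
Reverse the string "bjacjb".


Input: bjacjb
Reading characters right to left:
  Position 5: 'b'
  Position 4: 'j'
  Position 3: 'c'
  Position 2: 'a'
  Position 1: 'j'
  Position 0: 'b'
Reversed: bjcajb

bjcajb


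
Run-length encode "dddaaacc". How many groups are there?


Input: dddaaacc
Scanning for consecutive runs:
  Group 1: 'd' x 3 (positions 0-2)
  Group 2: 'a' x 3 (positions 3-5)
  Group 3: 'c' x 2 (positions 6-7)
Total groups: 3

3


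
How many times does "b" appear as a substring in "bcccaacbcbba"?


Searching for "b" in "bcccaacbcbba"
Scanning each position:
  Position 0: "b" => MATCH
  Position 1: "c" => no
  Position 2: "c" => no
  Position 3: "c" => no
  Position 4: "a" => no
  Position 5: "a" => no
  Position 6: "c" => no
  Position 7: "b" => MATCH
  Position 8: "c" => no
  Position 9: "b" => MATCH
  Position 10: "b" => MATCH
  Position 11: "a" => no
Total occurrences: 4

4


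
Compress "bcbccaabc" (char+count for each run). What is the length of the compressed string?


Input: bcbccaabc
Runs:
  'b' x 1 => "b1"
  'c' x 1 => "c1"
  'b' x 1 => "b1"
  'c' x 2 => "c2"
  'a' x 2 => "a2"
  'b' x 1 => "b1"
  'c' x 1 => "c1"
Compressed: "b1c1b1c2a2b1c1"
Compressed length: 14

14


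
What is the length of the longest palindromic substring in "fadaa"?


Input: "fadaa"
Checking substrings for palindromes:
  [1:4] "ada" (len 3) => palindrome
  [3:5] "aa" (len 2) => palindrome
Longest palindromic substring: "ada" with length 3

3


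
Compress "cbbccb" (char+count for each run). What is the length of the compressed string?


Input: cbbccb
Runs:
  'c' x 1 => "c1"
  'b' x 2 => "b2"
  'c' x 2 => "c2"
  'b' x 1 => "b1"
Compressed: "c1b2c2b1"
Compressed length: 8

8


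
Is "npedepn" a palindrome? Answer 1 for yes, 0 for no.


Input: npedepn
Reversed: npedepn
  Compare pos 0 ('n') with pos 6 ('n'): match
  Compare pos 1 ('p') with pos 5 ('p'): match
  Compare pos 2 ('e') with pos 4 ('e'): match
Result: palindrome

1


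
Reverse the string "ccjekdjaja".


Input: ccjekdjaja
Reading characters right to left:
  Position 9: 'a'
  Position 8: 'j'
  Position 7: 'a'
  Position 6: 'j'
  Position 5: 'd'
  Position 4: 'k'
  Position 3: 'e'
  Position 2: 'j'
  Position 1: 'c'
  Position 0: 'c'
Reversed: ajajdkejcc

ajajdkejcc


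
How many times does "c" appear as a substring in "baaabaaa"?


Searching for "c" in "baaabaaa"
Scanning each position:
  Position 0: "b" => no
  Position 1: "a" => no
  Position 2: "a" => no
  Position 3: "a" => no
  Position 4: "b" => no
  Position 5: "a" => no
  Position 6: "a" => no
  Position 7: "a" => no
Total occurrences: 0

0


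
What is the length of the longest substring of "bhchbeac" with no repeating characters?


Input: "bhchbeac"
Sliding window (track last position of each char):
  Position 0 ('b'): window [0,0] length 1 -- new best
  Position 1 ('h'): window [0,1] length 2 -- new best
  Position 2 ('c'): window [0,2] length 3 -- new best
  Position 3 ('h'): repeat (last at 1), move window start to 2
  Position 3 ('h'): window [2,3] length 2
  Position 4 ('b'): window [2,4] length 3
  Position 5 ('e'): window [2,5] length 4 -- new best
  Position 6 ('a'): window [2,6] length 5 -- new best
  Position 7 ('c'): repeat (last at 2), move window start to 3
  Position 7 ('c'): window [3,7] length 5
Longest substring with no repeats: "chbea" with length 5

5


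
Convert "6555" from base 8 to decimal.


Input: "6555" in base 8
Positional expansion:
  Digit '6' (value 6) x 8^3 = 3072
  Digit '5' (value 5) x 8^2 = 320
  Digit '5' (value 5) x 8^1 = 40
  Digit '5' (value 5) x 8^0 = 5
Sum = 3437

3437


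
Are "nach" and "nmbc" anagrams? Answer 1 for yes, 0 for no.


Strings: "nach", "nmbc"
Sorted first:  achn
Sorted second: bcmn
Differ at position 0: 'a' vs 'b' => not anagrams

0


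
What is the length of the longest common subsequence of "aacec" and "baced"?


LCS of "aacec" and "baced"
DP table:
           b    a    c    e    d
      0    0    0    0    0    0
  a   0    0    1    1    1    1
  a   0    0    1    1    1    1
  c   0    0    1    2    2    2
  e   0    0    1    2    3    3
  c   0    0    1    2    3    3
LCS length = dp[5][5] = 3

3


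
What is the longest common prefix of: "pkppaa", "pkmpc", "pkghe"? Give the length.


Words: pkppaa, pkmpc, pkghe
  Position 0: all 'p' => match
  Position 1: all 'k' => match
  Position 2: ('p', 'm', 'g') => mismatch, stop
LCP = "pk" (length 2)

2


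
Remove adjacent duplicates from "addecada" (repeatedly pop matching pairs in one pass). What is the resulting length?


Input: addecada
Stack-based adjacent duplicate removal:
  Read 'a': push. Stack: a
  Read 'd': push. Stack: ad
  Read 'd': matches stack top 'd' => pop. Stack: a
  Read 'e': push. Stack: ae
  Read 'c': push. Stack: aec
  Read 'a': push. Stack: aeca
  Read 'd': push. Stack: aecad
  Read 'a': push. Stack: aecada
Final stack: "aecada" (length 6)

6


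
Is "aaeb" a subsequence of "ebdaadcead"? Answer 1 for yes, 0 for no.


Check if "aaeb" is a subsequence of "ebdaadcead"
Greedy scan:
  Position 0 ('e'): no match needed
  Position 1 ('b'): no match needed
  Position 2 ('d'): no match needed
  Position 3 ('a'): matches sub[0] = 'a'
  Position 4 ('a'): matches sub[1] = 'a'
  Position 5 ('d'): no match needed
  Position 6 ('c'): no match needed
  Position 7 ('e'): matches sub[2] = 'e'
  Position 8 ('a'): no match needed
  Position 9 ('d'): no match needed
Only matched 3/4 characters => not a subsequence

0


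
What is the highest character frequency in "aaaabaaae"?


Input: aaaabaaae
Character counts:
  'a': 7
  'b': 1
  'e': 1
Maximum frequency: 7

7


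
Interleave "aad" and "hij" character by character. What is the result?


Interleaving "aad" and "hij":
  Position 0: 'a' from first, 'h' from second => "ah"
  Position 1: 'a' from first, 'i' from second => "ai"
  Position 2: 'd' from first, 'j' from second => "dj"
Result: ahaidj

ahaidj


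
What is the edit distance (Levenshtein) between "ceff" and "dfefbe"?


Computing edit distance: "ceff" -> "dfefbe"
DP table:
           d    f    e    f    b    e
      0    1    2    3    4    5    6
  c   1    1    2    3    4    5    6
  e   2    2    2    2    3    4    5
  f   3    3    2    3    2    3    4
  f   4    4    3    3    3    3    4
Edit distance = dp[4][6] = 4

4


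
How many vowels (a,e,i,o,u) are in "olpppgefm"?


Input: olpppgefm
Checking each character:
  'o' at position 0: vowel (running total: 1)
  'l' at position 1: consonant
  'p' at position 2: consonant
  'p' at position 3: consonant
  'p' at position 4: consonant
  'g' at position 5: consonant
  'e' at position 6: vowel (running total: 2)
  'f' at position 7: consonant
  'm' at position 8: consonant
Total vowels: 2

2


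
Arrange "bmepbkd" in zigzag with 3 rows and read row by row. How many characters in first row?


Zigzag "bmepbkd" into 3 rows:
Placing characters:
  'b' => row 0
  'm' => row 1
  'e' => row 2
  'p' => row 1
  'b' => row 0
  'k' => row 1
  'd' => row 2
Rows:
  Row 0: "bb"
  Row 1: "mpk"
  Row 2: "ed"
First row length: 2

2


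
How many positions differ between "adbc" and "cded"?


Comparing "adbc" and "cded" position by position:
  Position 0: 'a' vs 'c' => DIFFER
  Position 1: 'd' vs 'd' => same
  Position 2: 'b' vs 'e' => DIFFER
  Position 3: 'c' vs 'd' => DIFFER
Positions that differ: 3

3


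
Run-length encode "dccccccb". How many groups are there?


Input: dccccccb
Scanning for consecutive runs:
  Group 1: 'd' x 1 (positions 0-0)
  Group 2: 'c' x 6 (positions 1-6)
  Group 3: 'b' x 1 (positions 7-7)
Total groups: 3

3


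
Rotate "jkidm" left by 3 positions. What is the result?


Input: "jkidm", rotate left by 3
First 3 characters: "jki"
Remaining characters: "dm"
Concatenate remaining + first: "dm" + "jki" = "dmjki"

dmjki


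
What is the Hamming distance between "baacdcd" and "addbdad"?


Comparing "baacdcd" and "addbdad" position by position:
  Position 0: 'b' vs 'a' => differ
  Position 1: 'a' vs 'd' => differ
  Position 2: 'a' vs 'd' => differ
  Position 3: 'c' vs 'b' => differ
  Position 4: 'd' vs 'd' => same
  Position 5: 'c' vs 'a' => differ
  Position 6: 'd' vs 'd' => same
Total differences (Hamming distance): 5

5


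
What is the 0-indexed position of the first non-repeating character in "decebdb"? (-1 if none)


Input: decebdb
Character frequencies:
  'b': 2
  'c': 1
  'd': 2
  'e': 2
Scanning left to right for freq == 1:
  Position 0 ('d'): freq=2, skip
  Position 1 ('e'): freq=2, skip
  Position 2 ('c'): unique! => answer = 2

2


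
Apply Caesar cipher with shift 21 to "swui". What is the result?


Caesar cipher: shift "swui" by 21
  's' (pos 18) + 21 = pos 13 = 'n'
  'w' (pos 22) + 21 = pos 17 = 'r'
  'u' (pos 20) + 21 = pos 15 = 'p'
  'i' (pos 8) + 21 = pos 3 = 'd'
Result: nrpd

nrpd


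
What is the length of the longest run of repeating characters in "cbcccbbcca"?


Input: "cbcccbbcca"
Scanning for longest run:
  Position 1 ('b'): new char, reset run to 1
  Position 2 ('c'): new char, reset run to 1
  Position 3 ('c'): continues run of 'c', length=2
  Position 4 ('c'): continues run of 'c', length=3
  Position 5 ('b'): new char, reset run to 1
  Position 6 ('b'): continues run of 'b', length=2
  Position 7 ('c'): new char, reset run to 1
  Position 8 ('c'): continues run of 'c', length=2
  Position 9 ('a'): new char, reset run to 1
Longest run: 'c' with length 3

3


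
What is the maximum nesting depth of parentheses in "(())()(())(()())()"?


Input: "(())()(())(()())()"
Tracking depth:
  Position 0 '(': depth becomes 1
  Position 1 '(': depth becomes 2
  Position 2 ')': depth becomes 1
  Position 3 ')': depth becomes 0
  Position 4 '(': depth becomes 1
  Position 5 ')': depth becomes 0
  Position 6 '(': depth becomes 1
  Position 7 '(': depth becomes 2
  Position 8 ')': depth becomes 1
  Position 9 ')': depth becomes 0
  Position 10 '(': depth becomes 1
  Position 11 '(': depth becomes 2
  Position 12 ')': depth becomes 1
  Position 13 '(': depth becomes 2
  Position 14 ')': depth becomes 1
  Position 15 ')': depth becomes 0
  Position 16 '(': depth becomes 1
  Position 17 ')': depth becomes 0
Maximum depth reached: 2

2


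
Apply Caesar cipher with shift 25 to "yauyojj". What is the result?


Caesar cipher: shift "yauyojj" by 25
  'y' (pos 24) + 25 = pos 23 = 'x'
  'a' (pos 0) + 25 = pos 25 = 'z'
  'u' (pos 20) + 25 = pos 19 = 't'
  'y' (pos 24) + 25 = pos 23 = 'x'
  'o' (pos 14) + 25 = pos 13 = 'n'
  'j' (pos 9) + 25 = pos 8 = 'i'
  'j' (pos 9) + 25 = pos 8 = 'i'
Result: xztxnii

xztxnii


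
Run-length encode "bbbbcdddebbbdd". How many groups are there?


Input: bbbbcdddebbbdd
Scanning for consecutive runs:
  Group 1: 'b' x 4 (positions 0-3)
  Group 2: 'c' x 1 (positions 4-4)
  Group 3: 'd' x 3 (positions 5-7)
  Group 4: 'e' x 1 (positions 8-8)
  Group 5: 'b' x 3 (positions 9-11)
  Group 6: 'd' x 2 (positions 12-13)
Total groups: 6

6


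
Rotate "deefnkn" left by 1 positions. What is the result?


Input: "deefnkn", rotate left by 1
First 1 characters: "d"
Remaining characters: "eefnkn"
Concatenate remaining + first: "eefnkn" + "d" = "eefnknd"

eefnknd


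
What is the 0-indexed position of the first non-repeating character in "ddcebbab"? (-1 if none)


Input: ddcebbab
Character frequencies:
  'a': 1
  'b': 3
  'c': 1
  'd': 2
  'e': 1
Scanning left to right for freq == 1:
  Position 0 ('d'): freq=2, skip
  Position 1 ('d'): freq=2, skip
  Position 2 ('c'): unique! => answer = 2

2


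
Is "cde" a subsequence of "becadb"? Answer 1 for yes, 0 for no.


Check if "cde" is a subsequence of "becadb"
Greedy scan:
  Position 0 ('b'): no match needed
  Position 1 ('e'): no match needed
  Position 2 ('c'): matches sub[0] = 'c'
  Position 3 ('a'): no match needed
  Position 4 ('d'): matches sub[1] = 'd'
  Position 5 ('b'): no match needed
Only matched 2/3 characters => not a subsequence

0


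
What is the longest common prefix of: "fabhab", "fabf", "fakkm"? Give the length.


Words: fabhab, fabf, fakkm
  Position 0: all 'f' => match
  Position 1: all 'a' => match
  Position 2: ('b', 'b', 'k') => mismatch, stop
LCP = "fa" (length 2)

2


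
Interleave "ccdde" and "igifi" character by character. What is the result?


Interleaving "ccdde" and "igifi":
  Position 0: 'c' from first, 'i' from second => "ci"
  Position 1: 'c' from first, 'g' from second => "cg"
  Position 2: 'd' from first, 'i' from second => "di"
  Position 3: 'd' from first, 'f' from second => "df"
  Position 4: 'e' from first, 'i' from second => "ei"
Result: cicgdidfei

cicgdidfei


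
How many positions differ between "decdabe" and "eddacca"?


Comparing "decdabe" and "eddacca" position by position:
  Position 0: 'd' vs 'e' => DIFFER
  Position 1: 'e' vs 'd' => DIFFER
  Position 2: 'c' vs 'd' => DIFFER
  Position 3: 'd' vs 'a' => DIFFER
  Position 4: 'a' vs 'c' => DIFFER
  Position 5: 'b' vs 'c' => DIFFER
  Position 6: 'e' vs 'a' => DIFFER
Positions that differ: 7

7


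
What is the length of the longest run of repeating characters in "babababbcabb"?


Input: "babababbcabb"
Scanning for longest run:
  Position 1 ('a'): new char, reset run to 1
  Position 2 ('b'): new char, reset run to 1
  Position 3 ('a'): new char, reset run to 1
  Position 4 ('b'): new char, reset run to 1
  Position 5 ('a'): new char, reset run to 1
  Position 6 ('b'): new char, reset run to 1
  Position 7 ('b'): continues run of 'b', length=2
  Position 8 ('c'): new char, reset run to 1
  Position 9 ('a'): new char, reset run to 1
  Position 10 ('b'): new char, reset run to 1
  Position 11 ('b'): continues run of 'b', length=2
Longest run: 'b' with length 2

2


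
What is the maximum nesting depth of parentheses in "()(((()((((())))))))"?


Input: "()(((()((((())))))))"
Tracking depth:
  Position 0 '(': depth becomes 1
  Position 1 ')': depth becomes 0
  Position 2 '(': depth becomes 1
  Position 3 '(': depth becomes 2
  Position 4 '(': depth becomes 3
  Position 5 '(': depth becomes 4
  Position 6 ')': depth becomes 3
  Position 7 '(': depth becomes 4
  Position 8 '(': depth becomes 5
  Position 9 '(': depth becomes 6
  Position 10 '(': depth becomes 7
  Position 11 '(': depth becomes 8
  Position 12 ')': depth becomes 7
  Position 13 ')': depth becomes 6
  Position 14 ')': depth becomes 5
  Position 15 ')': depth becomes 4
  Position 16 ')': depth becomes 3
  Position 17 ')': depth becomes 2
  Position 18 ')': depth becomes 1
  Position 19 ')': depth becomes 0
Maximum depth reached: 8

8


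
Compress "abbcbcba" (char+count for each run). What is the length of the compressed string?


Input: abbcbcba
Runs:
  'a' x 1 => "a1"
  'b' x 2 => "b2"
  'c' x 1 => "c1"
  'b' x 1 => "b1"
  'c' x 1 => "c1"
  'b' x 1 => "b1"
  'a' x 1 => "a1"
Compressed: "a1b2c1b1c1b1a1"
Compressed length: 14

14


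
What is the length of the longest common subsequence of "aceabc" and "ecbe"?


LCS of "aceabc" and "ecbe"
DP table:
           e    c    b    e
      0    0    0    0    0
  a   0    0    0    0    0
  c   0    0    1    1    1
  e   0    1    1    1    2
  a   0    1    1    1    2
  b   0    1    1    2    2
  c   0    1    2    2    2
LCS length = dp[6][4] = 2

2


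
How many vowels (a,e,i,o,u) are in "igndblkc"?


Input: igndblkc
Checking each character:
  'i' at position 0: vowel (running total: 1)
  'g' at position 1: consonant
  'n' at position 2: consonant
  'd' at position 3: consonant
  'b' at position 4: consonant
  'l' at position 5: consonant
  'k' at position 6: consonant
  'c' at position 7: consonant
Total vowels: 1

1


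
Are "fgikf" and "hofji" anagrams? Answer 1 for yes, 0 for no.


Strings: "fgikf", "hofji"
Sorted first:  ffgik
Sorted second: fhijo
Differ at position 1: 'f' vs 'h' => not anagrams

0


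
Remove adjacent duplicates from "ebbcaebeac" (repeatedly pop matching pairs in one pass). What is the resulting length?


Input: ebbcaebeac
Stack-based adjacent duplicate removal:
  Read 'e': push. Stack: e
  Read 'b': push. Stack: eb
  Read 'b': matches stack top 'b' => pop. Stack: e
  Read 'c': push. Stack: ec
  Read 'a': push. Stack: eca
  Read 'e': push. Stack: ecae
  Read 'b': push. Stack: ecaeb
  Read 'e': push. Stack: ecaebe
  Read 'a': push. Stack: ecaebea
  Read 'c': push. Stack: ecaebeac
Final stack: "ecaebeac" (length 8)

8
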